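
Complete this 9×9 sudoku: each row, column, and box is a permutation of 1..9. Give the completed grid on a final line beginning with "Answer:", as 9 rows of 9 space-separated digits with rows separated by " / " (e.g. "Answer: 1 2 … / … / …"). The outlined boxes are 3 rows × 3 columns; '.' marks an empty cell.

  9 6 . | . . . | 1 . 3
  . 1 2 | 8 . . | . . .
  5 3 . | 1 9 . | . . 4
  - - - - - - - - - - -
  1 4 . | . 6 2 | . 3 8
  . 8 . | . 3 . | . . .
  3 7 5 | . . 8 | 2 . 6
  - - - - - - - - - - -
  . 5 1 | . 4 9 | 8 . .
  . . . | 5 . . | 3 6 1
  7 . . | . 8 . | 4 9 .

Step 1. [r5c6∈{1,4,5,7}] r5c6 is the only open cell in box 5 admitting 5 ⇒ r5c6=5.
Step 2. [r9c2∈{2}] r9c2's peers cover all but 2. So r9c2=2.
Step 3. [r8c6∈{7}] r8c6's peers cover all but 7 ⇒ r8c6=7.
Step 4. [r3c8∈{2,7,8}] in row 3, 2 fits only at r3c8 ⇒ r3c8=2.
Step 5. [r7c4∈{2,3,6}] r7c4 is the only open cell in row 7 admitting 3 ⇒ r7c4=3.
Step 6. [r7c8∈{7}] nothing but 7 survives at r7c8 ⇒ r7c8=7.
Step 7. [r4c3∈{9}] r4c3's peers cover all but 9. So r4c3=9.
Step 8. [r2c8∈{5}] nothing but 5 survives at r2c8. So r2c8=5.
Step 9. [r2c5∈{7}] r2c5's peers cover all but 7. So r2c5=7.
Step 10. [r3c7∈{6,7}] r3c7 is the only open cell in box 3 admitting 7 ⇒ r3c7=7.
Step 11. [r5c7∈{9}] nothing but 9 survives at r5c7. So r5c7=9.
Step 12. [r2c1∈{4}] nothing but 4 survives at r2c1, so r2c1=4.
Step 13. [r1c4∈{2,4}] across col 4, 2 lands solely at r1c4, so r1c4=2.
Step 14. [r5c8∈{1,4}] across row 5, 1 lands solely at r5c8. So r5c8=1.
Step 15. [r7c1∈{6}] r7c1 is down to just 6. So r7c1=6.
Step 16. [r5c4∈{4,7}] r5c4 is the only open cell in row 5 admitting 4. So r5c4=4.
Step 17. [r3c6∈{6}] r3c6 has the single candidate 6 ⇒ r3c6=6.
Step 18. [r3c3∈{8}] r3c3 has the single candidate 8 ⇒ r3c3=8.
Step 19. [r2c7∈{6}] nothing but 6 survives at r2c7. So r2c7=6.
Step 20. [r6c4∈{9}] r6c4's peers cover all but 9. So r6c4=9.
Step 21. [r4c7∈{5}] only 5 remains possible at r4c7 ⇒ r4c7=5.
Step 22. [r1c3∈{7}] r1c3 is down to just 7. So r1c3=7.
Step 23. [r9c3∈{3}] only 3 remains possible at r9c3 ⇒ r9c3=3.
Step 24. [r9c4∈{6}] r9c4 has the single candidate 6, so r9c4=6.
Step 25. [r8c3∈{4}] r8c3's peers cover all but 4 ⇒ r8c3=4.
Step 26. [r1c6∈{4}] r1c6 has the single candidate 4, so r1c6=4.
Step 27. [r5c3∈{6}] only 6 remains possible at r5c3 ⇒ r5c3=6.
Step 28. [r7c9∈{2}] only 2 remains possible at r7c9. So r7c9=2.
Step 29. [r4c4∈{7}] r4c4 has the single candidate 7 ⇒ r4c4=7.
Step 30. [r6c8∈{4}] nothing but 4 survives at r6c8. So r6c8=4.
Step 31. [r9c9∈{5}] r9c9 is down to just 5, so r9c9=5.
Step 32. [r1c5∈{5}] r1c5's peers cover all but 5, so r1c5=5.
Step 33. [r8c5∈{2}] r8c5 has the single candidate 2, so r8c5=2.
Step 34. [r9c6∈{1}] only 1 remains possible at r9c6, so r9c6=1.
Step 35. [r8c2∈{9}] only 9 remains possible at r8c2, so r8c2=9.
Step 36. [r1c8∈{8}] r1c8's peers cover all but 8 ⇒ r1c8=8.
Step 37. [r6c5∈{1}] nothing but 1 survives at r6c5. So r6c5=1.
Step 38. [r2c6∈{3}] r2c6 has the single candidate 3, so r2c6=3.
Step 39. [r8c1∈{8}] r8c1 has the single candidate 8. So r8c1=8.
Step 40. [r2c9∈{9}] nothing but 9 survives at r2c9 ⇒ r2c9=9.
Step 41. [r5c1∈{2}] only 2 remains possible at r5c1 ⇒ r5c1=2.
Step 42. [r5c9∈{7}] r5c9 has the single candidate 7, so r5c9=7.

Answer: 9 6 7 2 5 4 1 8 3 / 4 1 2 8 7 3 6 5 9 / 5 3 8 1 9 6 7 2 4 / 1 4 9 7 6 2 5 3 8 / 2 8 6 4 3 5 9 1 7 / 3 7 5 9 1 8 2 4 6 / 6 5 1 3 4 9 8 7 2 / 8 9 4 5 2 7 3 6 1 / 7 2 3 6 8 1 4 9 5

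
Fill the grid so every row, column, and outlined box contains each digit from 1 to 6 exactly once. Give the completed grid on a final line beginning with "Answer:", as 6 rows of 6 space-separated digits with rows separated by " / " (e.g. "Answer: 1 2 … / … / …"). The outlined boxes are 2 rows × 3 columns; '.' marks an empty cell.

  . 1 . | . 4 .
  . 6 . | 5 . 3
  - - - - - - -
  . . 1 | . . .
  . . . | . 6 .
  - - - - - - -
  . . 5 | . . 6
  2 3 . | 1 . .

Step 1. [r5c2∈{4}] r5c2's peers cover all but 4. So r5c2=4.
Step 2. [r1c6∈{2}] r1c6 is down to just 2 ⇒ r1c6=2.
Step 3. [r6c6∈{4,5}] r6c6 is the only open cell in row 6 admitting 4 ⇒ r6c6=4.
Step 4. [r3c6∈{5}] r3c6's peers cover all but 5, so r3c6=5.
Step 5. [r3c2∈{2}] r3c2's peers cover all but 2 ⇒ r3c2=2.
Step 6. [r3c5∈{3}] r3c5 has the single candidate 3. So r3c5=3.
Step 7. [r2c1∈{4}] r2c1's peers cover all but 4. So r2c1=4.
Step 8. [r4c3∈{3,4}] col 3 places 4 nowhere but r4c3, so r4c3=4.
Step 9. [r1c1∈{3,5}] r1c1 is the only open cell in row 1 admitting 5, so r1c1=5.
Step 10. [r5c4∈{2,3}] r5c4 is the only open cell in row 5 admitting 3, so r5c4=3.
Step 11. [r5c5∈{2}] nothing but 2 survives at r5c5. So r5c5=2.
Step 12. [r1c3∈{3}] r1c3 has the single candidate 3, so r1c3=3.
Step 13. [r3c1∈{6}] only 6 remains possible at r3c1 ⇒ r3c1=6.
Step 14. [r4c6∈{1}] r4c6 is down to just 1. So r4c6=1.
Step 15. [r3c4∈{4}] nothing but 4 survives at r3c4 ⇒ r3c4=4.
Step 16. [r4c2∈{5}] nothing but 5 survives at r4c2, so r4c2=5.
Step 17. [r6c5∈{5}] r6c5 has the single candidate 5, so r6c5=5.
Step 18. [r2c5∈{1}] r2c5 is down to just 1 ⇒ r2c5=1.
Step 19. [r5c1∈{1}] r5c1 is down to just 1, so r5c1=1.
Step 20. [r2c3∈{2}] r2c3's peers cover all but 2 ⇒ r2c3=2.
Step 21. [r6c3∈{6}] nothing but 6 survives at r6c3. So r6c3=6.
Step 22. [r4c1∈{3}] r4c1 has the single candidate 3 ⇒ r4c1=3.
Step 23. [r4c4∈{2}] nothing but 2 survives at r4c4. So r4c4=2.
Step 24. [r1c4∈{6}] r1c4's peers cover all but 6, so r1c4=6.

Answer: 5 1 3 6 4 2 / 4 6 2 5 1 3 / 6 2 1 4 3 5 / 3 5 4 2 6 1 / 1 4 5 3 2 6 / 2 3 6 1 5 4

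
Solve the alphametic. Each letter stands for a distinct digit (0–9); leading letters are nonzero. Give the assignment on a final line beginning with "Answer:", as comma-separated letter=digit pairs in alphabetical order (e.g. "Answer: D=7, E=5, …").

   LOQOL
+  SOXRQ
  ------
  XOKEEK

Step 1. [col 1: L + Q ≡ K (mod 10)] Q=8 is one option consistent with column 1 (L + Q ≡ K (mod 10), carry-in 0) — take it ⇒ Q=8.
Step 2. [col 1: L + Q ≡ K (mod 10)] column 1 (L + Q ≡ K (mod 10), carry-in 0) doesn't pin K yet; pick K=7 and continue ⇒ K=7.
Step 3. [X] adding two 5-digit numbers gives at most 5+1 digits, and here it does — X is that final carry and must be 1, so X=1.
Step 4. [col 1: L + Q ≡ K (mod 10)] from column 1 (Q=8, K=7, carry-in 0, digits 1,7,8 already taken and all letters distinct): L must equal 9, so L=9.
Step 5. [col 2: O + R ≡ E (mod 10)] no forcing yet in column 2 (carry-in 1); O=3 is free and consistent — try it ⇒ O=3.
Step 6. [col 2: O + R ≡ E (mod 10)] no forcing yet in column 2 (carry-in 1); E=0 is free and consistent — try it, so E=0.
Step 7. [col 2: O + R ≡ E (mod 10)] in column 2 we have O+R≡E with carry-in 1; given O=3, E=0 and digits 0,1,3,7,8,9 already taken and all letters distinct, that pins R to 6. So R=6.
Step 8. [col 5: L + S ≡ O (mod 10)] from column 5 (L=9, O=3, carry-in 0, digits 0,1,3,6,7,8,9 already taken and all letters distinct): S must equal 4 ⇒ S=4.

Answer: E=0, K=7, L=9, O=3, Q=8, R=6, S=4, X=1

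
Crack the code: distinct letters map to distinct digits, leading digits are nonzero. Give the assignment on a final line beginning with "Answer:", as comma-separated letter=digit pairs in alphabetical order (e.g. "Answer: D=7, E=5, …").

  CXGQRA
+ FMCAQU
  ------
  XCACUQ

Step 1. [col 1: A + U ≡ Q (mod 10)] no forcing yet in column 1 (carry-in 0); U=3 is free and consistent — try it. So U=3.
Step 2. [col 1: A + U ≡ Q (mod 10)] column 1 (A + U ≡ Q (mod 10), carry-in 0) doesn't pin A yet; pick A=9 and continue, so A=9.
Step 3. [col 1: A + U ≡ Q (mod 10)] from column 1 (A=9, U=3, carry-in 0, digits 3,9 already taken and all letters distinct): Q must equal 2. So Q=2.
Step 4. [col 2: R + Q ≡ U (mod 10)] column 2: given Q=2, U=3, carry-in 1, and digits 2,3,9 already taken and all letters distinct, R+Q≡U (mod 10) forces R=0. So R=0.
Step 5. [col 3: Q + A ≡ C (mod 10)] from column 3 (Q=2, A=9, carry-in 0, digits 0,2,3,9 already taken and all letters distinct): C must equal 1 ⇒ C=1.
Step 6. [col 4: G + C ≡ A (mod 10)] column 4: given C=1, A=9, carry-in 1, and digits 0,1,2,3,9 already taken and all letters distinct, G+C≡A (mod 10) forces G=7. So G=7.
Step 7. [col 5: X + M ≡ C (mod 10)] column 5 (X + M ≡ C (mod 10), carry-in 0) doesn't pin M yet; pick M=5 and continue. So M=5.
Step 8. [col 5: X + M ≡ C (mod 10)] in column 5 we have X+M≡C with carry-in 0; given M=5, C=1 and digits 0,1,2,3,5,7,9 already taken and all letters distinct, that pins X to 6. So X=6.
Step 9. [col 6: C + F ≡ X (mod 10)] column 6 reads C+F+carry(1)=X with C=1, X=6; with digits 0,1,2,3,5,6,7,9 already taken and all letters distinct, the only value for F is 4. So F=4.

Answer: A=9, C=1, F=4, G=7, M=5, Q=2, R=0, U=3, X=6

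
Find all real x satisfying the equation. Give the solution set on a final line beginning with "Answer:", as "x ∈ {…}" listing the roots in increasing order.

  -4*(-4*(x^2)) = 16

Step 1. [-4*(-4*(x^2)) = 16] divide by the outer -4, so div: -4*(x^2) = -4.
Step 2. [-4*(x^2) = -4] LHS = -4·(…); ÷-4 both sides. So div: x^2 = 1.
Step 3. [x^2 = 1] √ both sides: 1 ≥ 0 gives two branches. So sqrt: x = 1 or -1.

Answer: x ∈ {-1, 1}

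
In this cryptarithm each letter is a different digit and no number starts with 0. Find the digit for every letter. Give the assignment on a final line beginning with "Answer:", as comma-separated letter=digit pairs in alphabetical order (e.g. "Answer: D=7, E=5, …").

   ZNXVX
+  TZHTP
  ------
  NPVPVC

Step 1. [col 1: X + P ≡ C (mod 10)] column 1 (X + P ≡ C (mod 10), carry-in 0) doesn't pin C yet; pick C=0 and continue ⇒ C=0.
Step 2. [col 1: X + P ≡ C (mod 10)] X=7 is one option consistent with column 1 (X + P ≡ C (mod 10), carry-in 0) — take it, so X=7.
Step 3. [col 1: X + P ≡ C (mod 10)] from column 1 (X=7, C=0, carry-in 0, digits 0,7 already taken and all letters distinct): P must equal 3 ⇒ P=3.
Step 4. [col 2: V + T ≡ V (mod 10)] from column 2 (nothing yet, carry-in 1, digits 0,3,7 already taken and all letters distinct): T must equal 9, so T=9.
Step 5. [N] N is the leading digit of a 6-digit sum of two 5-digit numbers; the final carry is exactly 1, so N=1.
Step 6. [col 2: V + T ≡ V (mod 10)] V=6 is one option consistent with column 2 (V + T ≡ V (mod 10), carry-in 1) — take it, so V=6.
Step 7. [col 3: X + H ≡ P (mod 10)] from column 3 (X=7, P=3, carry-in 1, digits 0,1,3,6,7,9 already taken and all letters distinct): H must equal 5, so H=5.
Step 8. [col 4: N + Z ≡ V (mod 10)] column 4 reads N+Z+carry(1)=V with N=1, V=6; with digits 0,1,3,5,6,7,9 already taken and all letters distinct, the only value for Z is 4 ⇒ Z=4.

Answer: C=0, H=5, N=1, P=3, T=9, V=6, X=7, Z=4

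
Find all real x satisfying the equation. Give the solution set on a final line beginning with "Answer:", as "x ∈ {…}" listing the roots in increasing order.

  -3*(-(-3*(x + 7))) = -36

Step 1. [-3*(-(-3*(x + 7))) = -36] divide by the outer -3, so div: -(-3*(x + 7)) = 12.
Step 2. [-(-3*(x + 7)) = 12] leading − — multiply by −1, so neg: -3*(x + 7) = -12.
Step 3. [-3*(x + 7) = -12] -3·(inner) — divide through by -3, so div: x + 7 = 4.
Step 4. [x + 7 = 4] peel the +7: subtract 7 from each side ⇒ sub: x = -3.

Answer: x ∈ {-3}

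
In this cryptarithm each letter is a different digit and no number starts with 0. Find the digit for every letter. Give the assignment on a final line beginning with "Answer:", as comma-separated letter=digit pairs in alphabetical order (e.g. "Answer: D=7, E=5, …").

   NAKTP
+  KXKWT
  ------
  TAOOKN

Step 1. [col 1: P + T ≡ N (mod 10)] P=4 is one option consistent with column 1 (P + T ≡ N (mod 10), carry-in 0) — take it ⇒ P=4.
Step 2. [col 1: P + T ≡ N (mod 10)] no forcing yet in column 1 (carry-in 0); T=1 is free and consistent — try it ⇒ T=1.
Step 3. [col 1: P + T ≡ N (mod 10)] column 1: given P=4, T=1, carry-in 0, and digits 1,4 already taken and all letters distinct, P+T≡N (mod 10) forces N=5. So N=5.
Step 4. [col 2: T + W ≡ K (mod 10)] K=8 is one option consistent with column 2 (T + W ≡ K (mod 10), carry-in 0) — take it, so K=8.
Step 5. [col 2: T + W ≡ K (mod 10)] from column 2 (T=1, K=8, carry-in 0, digits 1,4,5,8 already taken and all letters distinct): W must equal 7, so W=7.
Step 6. [col 3: K + K ≡ O (mod 10)] from column 3 (K=8, carry-in 0, digits 1,4,5,7,8 already taken and all letters distinct): O must equal 6. So O=6.
Step 7. [col 4: A + X ≡ O (mod 10)] several values work for X in column 4 (A + X ≡ O (mod 10), carry-in 1); try X=2 ⇒ X=2.
Step 8. [col 4: A + X ≡ O (mod 10)] in column 4 we have A+X≡O with carry-in 1; given X=2, O=6 and digits 1,2,4,5,6,7,8 already taken and all letters distinct, that pins A to 3 ⇒ A=3.

Answer: A=3, K=8, N=5, O=6, P=4, T=1, W=7, X=2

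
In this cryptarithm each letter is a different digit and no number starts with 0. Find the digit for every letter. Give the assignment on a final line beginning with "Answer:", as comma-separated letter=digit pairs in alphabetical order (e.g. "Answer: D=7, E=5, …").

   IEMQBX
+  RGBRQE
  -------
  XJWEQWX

Step 1. [col 1: X + E ≡ X (mod 10)] column 1 reads X+E+carry(0)=X with nothing yet; with all letters distinct, none taken yet, the only value for E is 0 ⇒ E=0.
Step 2. [col 1: X + E ≡ X (mod 10)] several values work for X in column 1 (X + E ≡ X (mod 10), carry-in 0); try X=1. So X=1.
Step 3. [col 2: B + Q ≡ W (mod 10)] column 2 (B + Q ≡ W (mod 10), carry-in 0) doesn't pin B yet; pick B=5 and continue, so B=5.
Step 4. [col 2: B + Q ≡ W (mod 10)] several values work for Q in column 2 (B + Q ≡ W (mod 10), carry-in 0); try Q=8, so Q=8.
Step 5. [col 2: B + Q ≡ W (mod 10)] column 2 reads B+Q+carry(0)=W with B=5, Q=8; with digits 0,1,5,8 already taken and all letters distinct, the only value for W is 3 ⇒ W=3.
Step 6. [col 3: Q + R ≡ Q (mod 10)] column 3 reads Q+R+carry(1)=Q with Q=8; with digits 0,1,3,5,8 already taken and all letters distinct, the only value for R is 9, so R=9.
Step 7. [col 4: M + B ≡ E (mod 10)] in column 4 we have M+B≡E with carry-in 1; given B=5, E=0 and digits 0,1,3,5,8,9 already taken and all letters distinct, that pins M to 4 ⇒ M=4.
Step 8. [col 5: E + G ≡ W (mod 10)] column 5: given E=0, W=3, carry-in 1, and digits 0,1,3,4,5,8,9 already taken and all letters distinct, E+G≡W (mod 10) forces G=2, so G=2.
Step 9. [col 6: I + R ≡ J (mod 10)] in column 6 we have I+R≡J with carry-in 0; given R=9 and digits 0,1,2,3,4,5,8,9 already taken and all letters distinct, that pins J to 6, so J=6.
Step 10. [col 6: I + R ≡ J (mod 10)] in column 6 we have I+R≡J with carry-in 0; given R=9, J=6 and digits 0,1,2,3,4,5,6,8,9 already taken and all letters distinct, that pins I to 7, so I=7.

Answer: B=5, E=0, G=2, I=7, J=6, M=4, Q=8, R=9, W=3, X=1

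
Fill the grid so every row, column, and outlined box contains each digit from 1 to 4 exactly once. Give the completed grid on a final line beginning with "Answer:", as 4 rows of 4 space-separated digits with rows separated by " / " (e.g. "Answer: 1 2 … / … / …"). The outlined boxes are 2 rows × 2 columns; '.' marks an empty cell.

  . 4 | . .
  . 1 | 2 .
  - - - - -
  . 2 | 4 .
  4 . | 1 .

Step 1. [r3c4∈{3}] r3c4's peers cover all but 3, so r3c4=3.
Step 2. [r1c3∈{3}] r1c3's peers cover all but 3, so r1c3=3.
Step 3. [r2c4∈{4}] nothing but 4 survives at r2c4. So r2c4=4.
Step 4. [r1c4∈{1}] r1c4's peers cover all but 1. So r1c4=1.
Step 5. [r4c2∈{3}] only 3 remains possible at r4c2. So r4c2=3.
Step 6. [r4c4∈{2}] r4c4's peers cover all but 2, so r4c4=2.
Step 7. [r1c1∈{2}] r1c1 has the single candidate 2. So r1c1=2.
Step 8. [r2c1∈{3}] r2c1 is down to just 3. So r2c1=3.
Step 9. [r3c1∈{1}] r3c1 has the single candidate 1, so r3c1=1.

Answer: 2 4 3 1 / 3 1 2 4 / 1 2 4 3 / 4 3 1 2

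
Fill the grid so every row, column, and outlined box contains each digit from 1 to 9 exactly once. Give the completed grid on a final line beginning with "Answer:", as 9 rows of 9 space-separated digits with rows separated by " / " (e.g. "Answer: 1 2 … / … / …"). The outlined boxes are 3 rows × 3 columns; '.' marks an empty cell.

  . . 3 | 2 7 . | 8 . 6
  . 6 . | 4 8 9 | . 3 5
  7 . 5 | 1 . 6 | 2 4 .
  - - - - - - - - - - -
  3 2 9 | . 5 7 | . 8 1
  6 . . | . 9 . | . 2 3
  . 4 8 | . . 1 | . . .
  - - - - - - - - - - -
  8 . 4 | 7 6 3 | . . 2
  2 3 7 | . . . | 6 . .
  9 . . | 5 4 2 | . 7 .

Step 1. [r9c2∈{1}] nothing but 1 survives at r9c2. So r9c2=1.
Step 2. [r8c8∈{1,5,9}] r8c8 is the only open cell in row 8 admitting 5. So r8c8=5.
Step 3. [r3c9∈{9}] r3c9 is down to just 9 ⇒ r3c9=9.
Step 4. [r8c6∈{8}] nothing but 8 survives at r8c6 ⇒ r8c6=8.
Step 5. [r2c1∈{1}] nothing but 1 survives at r2c1 ⇒ r2c1=1.
Step 6. [r2c7∈{7}] nothing but 7 survives at r2c7, so r2c7=7.
Step 7. [r6c8∈{6,9}] in col 8, 6 fits only at r6c8. So r6c8=6.
Step 8. [r7c7∈{1,9}] 1 has one home in col 7: r7c7, so r7c7=1.
Step 9. [r6c1∈{5}] r6c1 is down to just 5. So r6c1=5.
Step 10. [r6c5∈{2,3}] row 6 places 2 nowhere but r6c5 ⇒ r6c5=2.
Step 11. [r5c6∈{4}] r5c6 is down to just 4 ⇒ r5c6=4.
Step 12. [r8c9∈{4}] r8c9 is down to just 4 ⇒ r8c9=4.
Step 13. [r9c7∈{3}] r9c7's peers cover all but 3. So r9c7=3.
Step 14. [r6c7∈{9}] r6c7 is down to just 9, so r6c7=9.
Step 15. [r8c5∈{1}] r8c5's peers cover all but 1, so r8c5=1.
Step 16. [r5c3∈{1}] r5c3's peers cover all but 1. So r5c3=1.
Step 17. [r4c4∈{6}] r4c4 has the single candidate 6 ⇒ r4c4=6.
Step 18. [r4c7∈{4}] r4c7 has the single candidate 4 ⇒ r4c7=4.
Step 19. [r3c5∈{3}] r3c5 has the single candidate 3, so r3c5=3.
Step 20. [r1c6∈{5}] only 5 remains possible at r1c6 ⇒ r1c6=5.
Step 21. [r6c4∈{3}] r6c4's peers cover all but 3. So r6c4=3.
Step 22. [r9c9∈{8}] r9c9's peers cover all but 8, so r9c9=8.
Step 23. [r3c2∈{8}] nothing but 8 survives at r3c2 ⇒ r3c2=8.
Step 24. [r8c4∈{9}] r8c4 has the single candidate 9 ⇒ r8c4=9.
Step 25. [r5c4∈{8}] r5c4 is down to just 8. So r5c4=8.
Step 26. [r1c2∈{9}] r1c2 has the single candidate 9, so r1c2=9.
Step 27. [r1c8∈{1}] r1c8 is down to just 1 ⇒ r1c8=1.
Step 28. [r2c3∈{2}] r2c3 is down to just 2, so r2c3=2.
Step 29. [r9c3∈{6}] only 6 remains possible at r9c3. So r9c3=6.
Step 30. [r6c9∈{7}] r6c9 has the single candidate 7 ⇒ r6c9=7.
Step 31. [r7c8∈{9}] r7c8 is down to just 9, so r7c8=9.
Step 32. [r5c7∈{5}] r5c7's peers cover all but 5 ⇒ r5c7=5.
Step 33. [r1c1∈{4}] only 4 remains possible at r1c1. So r1c1=4.
Step 34. [r5c2∈{7}] r5c2 has the single candidate 7 ⇒ r5c2=7.
Step 35. [r7c2∈{5}] nothing but 5 survives at r7c2 ⇒ r7c2=5.

Answer: 4 9 3 2 7 5 8 1 6 / 1 6 2 4 8 9 7 3 5 / 7 8 5 1 3 6 2 4 9 / 3 2 9 6 5 7 4 8 1 / 6 7 1 8 9 4 5 2 3 / 5 4 8 3 2 1 9 6 7 / 8 5 4 7 6 3 1 9 2 / 2 3 7 9 1 8 6 5 4 / 9 1 6 5 4 2 3 7 8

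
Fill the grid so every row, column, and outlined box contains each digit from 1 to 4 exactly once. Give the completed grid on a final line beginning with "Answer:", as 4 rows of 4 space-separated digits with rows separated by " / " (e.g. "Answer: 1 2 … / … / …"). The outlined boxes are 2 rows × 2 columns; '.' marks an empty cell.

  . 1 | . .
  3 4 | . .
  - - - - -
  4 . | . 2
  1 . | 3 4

Step 1. [r2c3∈{1,2}] 2 has one home in row 2: r2c3 ⇒ r2c3=2.
Step 2. [r1c4∈{3}] nothing but 3 survives at r1c4. So r1c4=3.
Step 3. [r1c3∈{4}] only 4 remains possible at r1c3 ⇒ r1c3=4.
Step 4. [r1c1∈{2}] r1c1 has the single candidate 2. So r1c1=2.
Step 5. [r3c3∈{1}] r3c3's peers cover all but 1, so r3c3=1.
Step 6. [r4c2∈{2}] only 2 remains possible at r4c2, so r4c2=2.
Step 7. [r2c4∈{1}] nothing but 1 survives at r2c4. So r2c4=1.
Step 8. [r3c2∈{3}] r3c2 has the single candidate 3 ⇒ r3c2=3.

Answer: 2 1 4 3 / 3 4 2 1 / 4 3 1 2 / 1 2 3 4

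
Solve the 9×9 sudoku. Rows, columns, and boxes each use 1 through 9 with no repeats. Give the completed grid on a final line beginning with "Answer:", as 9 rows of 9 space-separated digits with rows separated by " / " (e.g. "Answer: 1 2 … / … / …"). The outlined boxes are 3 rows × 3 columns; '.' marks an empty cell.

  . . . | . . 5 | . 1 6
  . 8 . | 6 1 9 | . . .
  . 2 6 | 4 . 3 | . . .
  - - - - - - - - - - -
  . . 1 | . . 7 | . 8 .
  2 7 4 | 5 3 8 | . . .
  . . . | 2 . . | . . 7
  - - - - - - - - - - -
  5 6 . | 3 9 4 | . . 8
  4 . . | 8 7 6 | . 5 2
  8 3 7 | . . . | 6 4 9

Step 1. [r4c7∈{2,3,4,5,9}] across row 4, 2 lands solely at r4c7 ⇒ r4c7=2.
Step 2. [r2c3∈{3,5}] 5 has one home in box 1: r2c3, so r2c3=5.
Step 3. [r7c7∈{1,7}] in row 7, 1 fits only at r7c7, so r7c7=1.
Step 4. [r5c7∈{9}] r5c7 has the single candidate 9 ⇒ r5c7=9.
Step 5. [r8c7∈{3}] r8c7 has the single candidate 3. So r8c7=3.
Step 6. [r8c3∈{9}] r8c3 is down to just 9 ⇒ r8c3=9.
Step 7. [r1c3∈{3}] r1c3 is down to just 3. So r1c3=3.
Step 8. [r2c1∈{7}] only 7 remains possible at r2c1. So r2c1=7.
Step 9. [r1c1∈{9}] r1c1's peers cover all but 9. So r1c1=9.
Step 10. [r2c7∈{4}] r2c7 is down to just 4, so r2c7=4.
Step 11. [r4c9∈{3,4,5}] 4 has one home in col 9: r4c9, so r4c9=4.
Step 12. [r6c8∈{3,6}] in box 6, 3 fits only at r6c8, so r6c8=3.
Step 13. [r9c6∈{1,2}] 2 has one home in col 6: r9c6 ⇒ r9c6=2.
Step 14. [r4c5∈{6}] only 6 remains possible at r4c5 ⇒ r4c5=6.
Step 15. [r4c2∈{5,9}] across row 4, 5 lands solely at r4c2. So r4c2=5.
Step 16. [r3c5∈{8}] r3c5's peers cover all but 8 ⇒ r3c5=8.
Step 17. [r1c7∈{7,8}] along row 3, every 7-candidate lies inside box 3, so r1c7≠7.
Step 18. [r3c7∈{5,7}] col 7 places 7 nowhere but r3c7, so r3c7=7.
Step 19. [r6c3∈{8}] nothing but 8 survives at r6c3, so r6c3=8.
Step 20. [r4c1∈{3}] r4c1 has the single candidate 3, so r4c1=3.
Step 21. [r3c1∈{1}] only 1 remains possible at r3c1, so r3c1=1.
Step 22. [r6c7∈{5}] r6c7 is down to just 5 ⇒ r6c7=5.
Step 23. [r5c9∈{1}] r5c9's peers cover all but 1 ⇒ r5c9=1.
Step 24. [r6c1∈{6}] r6c1's peers cover all but 6. So r6c1=6.
Step 25. [r1c5∈{2}] r1c5's peers cover all but 2 ⇒ r1c5=2.
Step 26. [r3c9∈{5}] r3c9 has the single candidate 5. So r3c9=5.
Step 27. [r6c2∈{9}] r6c2's peers cover all but 9, so r6c2=9.
Step 28. [r9c5∈{5}] only 5 remains possible at r9c5 ⇒ r9c5=5.
Step 29. [r1c7∈{8}] r1c7 has the single candidate 8. So r1c7=8.
Step 30. [r2c9∈{3}] r2c9 is down to just 3. So r2c9=3.
Step 31. [r9c4∈{1}] r9c4 has the single candidate 1. So r9c4=1.
Step 32. [r6c5∈{4}] r6c5 has the single candidate 4, so r6c5=4.
Step 33. [r7c3∈{2}] r7c3 is down to just 2. So r7c3=2.
Step 34. [r8c2∈{1}] only 1 remains possible at r8c2. So r8c2=1.
Step 35. [r3c8∈{9}] r3c8 has the single candidate 9. So r3c8=9.
Step 36. [r6c6∈{1}] only 1 remains possible at r6c6. So r6c6=1.
Step 37. [r1c4∈{7}] r1c4 is down to just 7. So r1c4=7.
Step 38. [r4c4∈{9}] r4c4 has the single candidate 9. So r4c4=9.
Step 39. [r1c2∈{4}] nothing but 4 survives at r1c2. So r1c2=4.
Step 40. [r5c8∈{6}] only 6 remains possible at r5c8, so r5c8=6.
Step 41. [r2c8∈{2}] only 2 remains possible at r2c8 ⇒ r2c8=2.
Step 42. [r7c8∈{7}] r7c8's peers cover all but 7 ⇒ r7c8=7.

Answer: 9 4 3 7 2 5 8 1 6 / 7 8 5 6 1 9 4 2 3 / 1 2 6 4 8 3 7 9 5 / 3 5 1 9 6 7 2 8 4 / 2 7 4 5 3 8 9 6 1 / 6 9 8 2 4 1 5 3 7 / 5 6 2 3 9 4 1 7 8 / 4 1 9 8 7 6 3 5 2 / 8 3 7 1 5 2 6 4 9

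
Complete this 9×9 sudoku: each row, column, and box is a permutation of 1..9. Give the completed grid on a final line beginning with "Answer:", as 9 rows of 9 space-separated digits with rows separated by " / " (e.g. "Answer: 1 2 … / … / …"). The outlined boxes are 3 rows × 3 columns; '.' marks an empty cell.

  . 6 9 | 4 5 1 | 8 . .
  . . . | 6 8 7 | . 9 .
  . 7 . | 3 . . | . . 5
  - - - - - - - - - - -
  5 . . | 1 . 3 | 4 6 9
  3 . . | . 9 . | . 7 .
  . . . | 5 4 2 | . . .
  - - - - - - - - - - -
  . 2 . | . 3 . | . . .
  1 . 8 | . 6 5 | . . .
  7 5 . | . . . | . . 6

Step 1. [r1c1∈{2}] only 2 remains possible at r1c1 ⇒ r1c1=2.
Step 2. [r2c1∈{4}] r2c1 is down to just 4. So r2c1=4.
Step 3. [r3c3∈{1}] r3c3 is down to just 1, so r3c3=1.
Step 4. [r1c8∈{3}] only 3 remains possible at r1c8. So r1c8=3.
Step 5. [r5c4∈{8}] nothing but 8 survives at r5c4 ⇒ r5c4=8.
Step 6. [r3c8∈{2,4}] 4 has one home in row 3: r3c8. So r3c8=4.
Step 7. [r8c8∈{2}] r8c8 is down to just 2. So r8c8=2.
Step 8. [r7c8∈{1,5,8}] r7c8 is the only open cell in col 8 admitting 5 ⇒ r7c8=5.
Step 9. [r9c5∈{1,2}] across col 5, 1 lands solely at r9c5 ⇒ r9c5=1.
Step 10. [r6c8∈{1,8}] r6c8 is the only open cell in col 8 admitting 1. So r6c8=1.
Step 11. [r6c9∈{3,8}] r6c9 is the only open cell in box 6 admitting 8 ⇒ r6c9=8.
Step 12. [r8c9∈{3,4,7}] col 9 places 3 nowhere but r8c9. So r8c9=3.
Step 13. [r9c7∈{9}] only 9 remains possible at r9c7. So r9c7=9.
Step 14. [r8c2∈{4,9}] across row 8, 4 lands solely at r8c2, so r8c2=4.
Step 15. [r7c1∈{6,9}] across box 7, 9 lands solely at r7c1, so r7c1=9.
Step 16. [r7c4∈{7}] r7c4's peers cover all but 7. So r7c4=7.
Step 17. [r5c9∈{2}] nothing but 2 survives at r5c9, so r5c9=2.
Step 18. [r9c6∈{4,8}] row 9 places 4 nowhere but r9c6, so r9c6=4.
Step 19. [r6c1∈{6}] r6c1 is down to just 6 ⇒ r6c1=6.
Step 20. [r2c7∈{1,2}] 2 has one home in row 2: r2c7. So r2c7=2.
Step 21. [r2c3∈{3,5}] r2c3 is the only open cell in row 2 admitting 5 ⇒ r2c3=5.
Step 22. [r7c7∈{1}] only 1 remains possible at r7c7 ⇒ r7c7=1.
Step 23. [r4c5∈{7}] only 7 remains possible at r4c5, so r4c5=7.
Step 24. [r8c4∈{9}] only 9 remains possible at r8c4 ⇒ r8c4=9.
Step 25. [r5c7∈{5}] nothing but 5 survives at r5c7 ⇒ r5c7=5.
Step 26. [r5c3∈{4}] r5c3 has the single candidate 4. So r5c3=4.
Step 27. [r3c7∈{6}] r3c7 is down to just 6. So r3c7=6.
Step 28. [r5c6∈{6}] only 6 remains possible at r5c6 ⇒ r5c6=6.
Step 29. [r7c9∈{4}] r7c9 has the single candidate 4 ⇒ r7c9=4.
Step 30. [r3c5∈{2}] r3c5 is down to just 2, so r3c5=2.
Step 31. [r4c3∈{2}] nothing but 2 survives at r4c3, so r4c3=2.
Step 32. [r9c3∈{3}] only 3 remains possible at r9c3 ⇒ r9c3=3.
Step 33. [r4c2∈{8}] only 8 remains possible at r4c2 ⇒ r4c2=8.
Step 34. [r6c7∈{3}] r6c7's peers cover all but 3 ⇒ r6c7=3.
Step 35. [r9c4∈{2}] nothing but 2 survives at r9c4. So r9c4=2.
Step 36. [r7c6∈{8}] r7c6's peers cover all but 8 ⇒ r7c6=8.
Step 37. [r2c9∈{1}] r2c9 has the single candidate 1 ⇒ r2c9=1.
Step 38. [r1c9∈{7}] r1c9's peers cover all but 7 ⇒ r1c9=7.
Step 39. [r6c2∈{9}] r6c2's peers cover all but 9, so r6c2=9.
Step 40. [r3c1∈{8}] only 8 remains possible at r3c1 ⇒ r3c1=8.
Step 41. [r8c7∈{7}] nothing but 7 survives at r8c7 ⇒ r8c7=7.
Step 42. [r3c6∈{9}] r3c6's peers cover all but 9. So r3c6=9.
Step 43. [r2c2∈{3}] only 3 remains possible at r2c2. So r2c2=3.
Step 44. [r6c3∈{7}] r6c3 is down to just 7 ⇒ r6c3=7.
Step 45. [r9c8∈{8}] nothing but 8 survives at r9c8 ⇒ r9c8=8.
Step 46. [r5c2∈{1}] r5c2 is down to just 1 ⇒ r5c2=1.
Step 47. [r7c3∈{6}] r7c3 has the single candidate 6. So r7c3=6.

Answer: 2 6 9 4 5 1 8 3 7 / 4 3 5 6 8 7 2 9 1 / 8 7 1 3 2 9 6 4 5 / 5 8 2 1 7 3 4 6 9 / 3 1 4 8 9 6 5 7 2 / 6 9 7 5 4 2 3 1 8 / 9 2 6 7 3 8 1 5 4 / 1 4 8 9 6 5 7 2 3 / 7 5 3 2 1 4 9 8 6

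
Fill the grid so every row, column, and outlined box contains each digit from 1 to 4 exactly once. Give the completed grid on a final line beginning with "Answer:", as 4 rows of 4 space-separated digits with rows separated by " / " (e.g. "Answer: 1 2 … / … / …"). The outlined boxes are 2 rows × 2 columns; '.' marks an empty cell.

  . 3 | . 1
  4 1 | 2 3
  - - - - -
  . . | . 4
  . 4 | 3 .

Step 1. [r4c1∈{1,2}] r4c1 is the only open cell in row 4 admitting 1, so r4c1=1.
Step 2. [r3c1∈{2,3}] in row 3, 3 fits only at r3c1, so r3c1=3.
Step 3. [r1c3∈{4}] r1c3 is down to just 4 ⇒ r1c3=4.
Step 4. [r3c3∈{1}] nothing but 1 survives at r3c3 ⇒ r3c3=1.
Step 5. [r4c4∈{2}] r4c4 has the single candidate 2. So r4c4=2.
Step 6. [r1c1∈{2}] r1c1's peers cover all but 2 ⇒ r1c1=2.
Step 7. [r3c2∈{2}] nothing but 2 survives at r3c2. So r3c2=2.

Answer: 2 3 4 1 / 4 1 2 3 / 3 2 1 4 / 1 4 3 2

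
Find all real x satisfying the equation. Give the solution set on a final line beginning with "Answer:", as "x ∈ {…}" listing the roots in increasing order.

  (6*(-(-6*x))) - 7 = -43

Step 1. [(6*(-(-6*x))) - 7 = -43] 7 comes off first (add 7), so sub: 6*(-(-6*x)) = -36.
Step 2. [6*(-(-6*x)) = -36] divide by the outer 6, so div: -(-6*x) = -6.
Step 3. [-(-6*x) = -6] LHS negated; negate both sides. So neg: -6*x = 6.
Step 4. [-6*x = 6] leading coefficient -6: divide by -6. So div: x = -1.

Answer: x ∈ {-1}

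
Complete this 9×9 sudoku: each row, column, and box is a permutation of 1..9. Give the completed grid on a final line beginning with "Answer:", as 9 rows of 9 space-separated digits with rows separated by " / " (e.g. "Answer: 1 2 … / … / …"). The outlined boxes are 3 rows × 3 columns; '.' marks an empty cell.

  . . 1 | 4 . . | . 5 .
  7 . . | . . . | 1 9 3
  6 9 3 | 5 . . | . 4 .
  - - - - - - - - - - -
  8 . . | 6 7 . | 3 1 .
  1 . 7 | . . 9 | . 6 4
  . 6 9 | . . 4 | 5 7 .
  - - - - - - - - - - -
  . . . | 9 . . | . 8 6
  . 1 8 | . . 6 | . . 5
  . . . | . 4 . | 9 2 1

Step 1. [r1c1∈{2}] nothing but 2 survives at r1c1, so r1c1=2.
Step 2. [r6c1∈{3}] r6c1 has the single candidate 3 ⇒ r6c1=3.
Step 3. [r9c1∈{5}] r9c1 has the single candidate 5. So r9c1=5.
Step 4. [r1c2∈{8}] r1c2 has the single candidate 8. So r1c2=8.
Step 5. [r7c1∈{4}] r7c1 has the single candidate 4 ⇒ r7c1=4.
Step 6. [r7c7∈{7}] r7c7 has the single candidate 7. So r7c7=7.
Step 7. [r7c3∈{2}] r7c3's peers cover all but 2 ⇒ r7c3=2.
Step 8. [r8c4∈{2,3,7}] 7 has one home in row 8: r8c4 ⇒ r8c4=7.
Step 9. [r8c5∈{2,3}] across row 8, 2 lands solely at r8c5, so r8c5=2.
Step 10. [r6c4∈{1,2,8}] in col 4, 1 fits only at r6c4. So r6c4=1.
Step 11. [r6c5∈{8}] r6c5's peers cover all but 8. So r6c5=8.
Step 12. [r3c9∈{2,7,8}] 8 has one home in col 9: r3c9 ⇒ r3c9=8.
Step 13. [r3c6∈{1,2,7}] row 3 places 7 nowhere but r3c6, so r3c6=7.
Step 14. [r7c2∈{3}] r7c2 has the single candidate 3. So r7c2=3.
Step 15. [r1c5∈{3,6,9}] 9 has one home in row 1: r1c5, so r1c5=9.
Step 16. [r6c9∈{2}] nothing but 2 survives at r6c9, so r6c9=2.
Step 17. [r5c5∈{3,5}] col 5 places 3 nowhere but r5c5, so r5c5=3.
Step 18. [r4c6∈{2,5}] 5 has one home in box 5: r4c6, so r4c6=5.
Step 19. [r4c2∈{2,4}] row 4 places 2 nowhere but r4c2. So r4c2=2.
Step 20. [r2c3∈{4,5}] in col 3, 5 fits only at r2c3 ⇒ r2c3=5.
Step 21. [r9c4∈{3,8}] 3 has one home in col 4: r9c4. So r9c4=3.
Step 22. [r2c6∈{2,8}] across col 6, 2 lands solely at r2c6, so r2c6=2.
Step 23. [r7c6∈{1}] r7c6 is down to just 1 ⇒ r7c6=1.
Step 24. [r4c3∈{4}] r4c3's peers cover all but 4 ⇒ r4c3=4.
Step 25. [r9c2∈{7}] r9c2 has the single candidate 7, so r9c2=7.
Step 26. [r4c9∈{9}] r4c9's peers cover all but 9. So r4c9=9.
Step 27. [r1c9∈{7}] nothing but 7 survives at r1c9, so r1c9=7.
Step 28. [r3c7∈{2}] r3c7 has the single candidate 2 ⇒ r3c7=2.
Step 29. [r2c4∈{8}] r2c4 is down to just 8 ⇒ r2c4=8.
Step 30. [r1c7∈{6}] r1c7 is down to just 6, so r1c7=6.
Step 31. [r8c7∈{4}] r8c7 is down to just 4, so r8c7=4.
Step 32. [r5c2∈{5}] nothing but 5 survives at r5c2, so r5c2=5.
Step 33. [r2c5∈{6}] r2c5 has the single candidate 6, so r2c5=6.
Step 34. [r1c6∈{3}] r1c6 has the single candidate 3, so r1c6=3.
Step 35. [r5c4∈{2}] r5c4's peers cover all but 2, so r5c4=2.
Step 36. [r8c1∈{9}] r8c1 has the single candidate 9, so r8c1=9.
Step 37. [r9c3∈{6}] r9c3's peers cover all but 6 ⇒ r9c3=6.
Step 38. [r7c5∈{5}] nothing but 5 survives at r7c5. So r7c5=5.
Step 39. [r3c5∈{1}] r3c5 is down to just 1. So r3c5=1.
Step 40. [r2c2∈{4}] r2c2's peers cover all but 4. So r2c2=4.
Step 41. [r9c6∈{8}] nothing but 8 survives at r9c6 ⇒ r9c6=8.
Step 42. [r5c7∈{8}] only 8 remains possible at r5c7. So r5c7=8.
Step 43. [r8c8∈{3}] r8c8 has the single candidate 3, so r8c8=3.

Answer: 2 8 1 4 9 3 6 5 7 / 7 4 5 8 6 2 1 9 3 / 6 9 3 5 1 7 2 4 8 / 8 2 4 6 7 5 3 1 9 / 1 5 7 2 3 9 8 6 4 / 3 6 9 1 8 4 5 7 2 / 4 3 2 9 5 1 7 8 6 / 9 1 8 7 2 6 4 3 5 / 5 7 6 3 4 8 9 2 1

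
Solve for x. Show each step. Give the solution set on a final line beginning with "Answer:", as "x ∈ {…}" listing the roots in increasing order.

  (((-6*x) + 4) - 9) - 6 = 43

Step 1. [(((-6*x) + 4) - 9) - 6 = 43] 6 comes off first (add 6) ⇒ sub: ((-6*x) + 4) - 9 = 49.
Step 2. [((-6*x) + 4) - 9 = 49] peel the -9: add 9 from each side ⇒ sub: (-6*x) + 4 = 58.
Step 3. [(-6*x) + 4 = 58] 4 comes off first (subtract 4), so sub: -6*x = 54.
Step 4. [-6*x = 54] leading coefficient -6: divide by -6, so div: x = -9.

Answer: x ∈ {-9}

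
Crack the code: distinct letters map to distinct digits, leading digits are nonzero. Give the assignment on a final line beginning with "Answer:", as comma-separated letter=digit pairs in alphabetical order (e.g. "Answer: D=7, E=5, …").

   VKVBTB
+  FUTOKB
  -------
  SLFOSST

Step 1. [col 1: B + B ≡ T (mod 10)] column 1 (B + B ≡ T (mod 10), carry-in 0) doesn't pin T yet; pick T=4 and continue. So T=4.
Step 2. [S] the sum has 7 digits but both addends have 6; that extra leading digit S is the final carry, namely 1 ⇒ S=1.
Step 3. [col 1: B + B ≡ T (mod 10)] B=2 is one option consistent with column 1 (B + B ≡ T (mod 10), carry-in 0) — take it ⇒ B=2.
Step 4. [col 2: T + K ≡ S (mod 10)] in column 2 we have T+K≡S with carry-in 0; given T=4, S=1 and digits 1,2,4 already taken and all letters distinct, that pins K to 7 ⇒ K=7.
Step 5. [col 3: B + O ≡ S (mod 10)] column 3 reads B+O+carry(1)=S with B=2, S=1; with digits 1,2,4,7 already taken and all letters distinct, the only value for O is 8, so O=8.
Step 6. [col 4: V + T ≡ O (mod 10)] in column 4 we have V+T≡O with carry-in 1; given T=4, O=8 and digits 1,2,4,7,8 already taken and all letters distinct, that pins V to 3. So V=3.
Step 7. [col 5: K + U ≡ F (mod 10)] column 5: given K=7, carry-in 0, and digits 1,2,3,4,7,8 already taken and all letters distinct, K+U≡F (mod 10) forces F=6, so F=6.
Step 8. [col 5: K + U ≡ F (mod 10)] in column 5 we have K+U≡F with carry-in 0; given K=7, F=6 and digits 1,2,3,4,6,7,8 already taken and all letters distinct, that pins U to 9. So U=9.
Step 9. [col 6: V + F ≡ L (mod 10)] column 6 reads V+F+carry(1)=L with V=3, F=6; with digits 1,2,3,4,6,7,8,9 already taken and all letters distinct, the only value for L is 0 ⇒ L=0.

Answer: B=2, F=6, K=7, L=0, O=8, S=1, T=4, U=9, V=3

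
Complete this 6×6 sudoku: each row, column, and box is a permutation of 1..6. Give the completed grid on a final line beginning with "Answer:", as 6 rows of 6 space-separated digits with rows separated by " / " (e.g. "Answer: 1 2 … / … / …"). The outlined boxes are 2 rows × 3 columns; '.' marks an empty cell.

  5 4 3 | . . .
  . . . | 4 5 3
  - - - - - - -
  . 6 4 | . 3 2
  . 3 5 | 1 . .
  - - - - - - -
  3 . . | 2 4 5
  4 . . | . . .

Step 1. [r5c2∈{1}] only 1 remains possible at r5c2, so r5c2=1.
Step 2. [r4c5∈{6}] r4c5's peers cover all but 6. So r4c5=6.
Step 3. [r2c3∈{1,2,6}] col 3 places 1 nowhere but r2c3 ⇒ r2c3=1.
Step 4. [r1c4∈{6}] nothing but 6 survives at r1c4. So r1c4=6.
Step 5. [r6c3∈{2,6}] 2 has one home in col 3: r6c3, so r6c3=2.
Step 6. [r1c6∈{1}] nothing but 1 survives at r1c6. So r1c6=1.
Step 7. [r2c1∈{2,6}] across row 2, 6 lands solely at r2c1, so r2c1=6.
Step 8. [r1c5∈{2}] r1c5 is down to just 2, so r1c5=2.
Step 9. [r6c4∈{3}] only 3 remains possible at r6c4. So r6c4=3.
Step 10. [r6c5∈{1}] r6c5 is down to just 1 ⇒ r6c5=1.
Step 11. [r4c1∈{2}] r4c1 is down to just 2. So r4c1=2.
Step 12. [r3c1∈{1}] r3c1's peers cover all but 1. So r3c1=1.
Step 13. [r6c6∈{6}] r6c6's peers cover all but 6, so r6c6=6.
Step 14. [r2c2∈{2}] r2c2's peers cover all but 2, so r2c2=2.
Step 15. [r6c2∈{5}] only 5 remains possible at r6c2, so r6c2=5.
Step 16. [r5c3∈{6}] r5c3's peers cover all but 6 ⇒ r5c3=6.
Step 17. [r4c6∈{4}] r4c6 has the single candidate 4 ⇒ r4c6=4.
Step 18. [r3c4∈{5}] only 5 remains possible at r3c4 ⇒ r3c4=5.

Answer: 5 4 3 6 2 1 / 6 2 1 4 5 3 / 1 6 4 5 3 2 / 2 3 5 1 6 4 / 3 1 6 2 4 5 / 4 5 2 3 1 6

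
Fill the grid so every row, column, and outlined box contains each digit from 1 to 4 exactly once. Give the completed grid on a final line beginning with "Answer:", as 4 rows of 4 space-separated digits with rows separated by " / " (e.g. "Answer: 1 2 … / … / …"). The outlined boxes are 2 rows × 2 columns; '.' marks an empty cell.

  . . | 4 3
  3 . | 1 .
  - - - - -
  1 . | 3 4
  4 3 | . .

Step 1. [r2c4∈{2}] only 2 remains possible at r2c4, so r2c4=2.
Step 2. [r1c2∈{1,2}] row 1 places 1 nowhere but r1c2, so r1c2=1.
Step 3. [r3c2∈{2}] r3c2's peers cover all but 2 ⇒ r3c2=2.
Step 4. [r2c2∈{4}] r2c2's peers cover all but 4. So r2c2=4.
Step 5. [r4c3∈{2}] nothing but 2 survives at r4c3 ⇒ r4c3=2.
Step 6. [r4c4∈{1}] r4c4's peers cover all but 1. So r4c4=1.
Step 7. [r1c1∈{2}] only 2 remains possible at r1c1. So r1c1=2.

Answer: 2 1 4 3 / 3 4 1 2 / 1 2 3 4 / 4 3 2 1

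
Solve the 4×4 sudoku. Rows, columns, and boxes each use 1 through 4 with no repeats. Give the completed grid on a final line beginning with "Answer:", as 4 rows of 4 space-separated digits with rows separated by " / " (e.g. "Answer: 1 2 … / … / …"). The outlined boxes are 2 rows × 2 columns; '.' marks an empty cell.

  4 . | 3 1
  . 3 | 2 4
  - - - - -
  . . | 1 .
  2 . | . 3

Step 1. [r3c2∈{4}] nothing but 4 survives at r3c2, so r3c2=4.
Step 2. [r4c3∈{4}] r4c3's peers cover all but 4 ⇒ r4c3=4.
Step 3. [r4c2∈{1}] r4c2's peers cover all but 1. So r4c2=1.
Step 4. [r1c2∈{2}] only 2 remains possible at r1c2. So r1c2=2.
Step 5. [r3c4∈{2}] only 2 remains possible at r3c4 ⇒ r3c4=2.
Step 6. [r2c1∈{1}] nothing but 1 survives at r2c1 ⇒ r2c1=1.
Step 7. [r3c1∈{3}] r3c1 is down to just 3, so r3c1=3.

Answer: 4 2 3 1 / 1 3 2 4 / 3 4 1 2 / 2 1 4 3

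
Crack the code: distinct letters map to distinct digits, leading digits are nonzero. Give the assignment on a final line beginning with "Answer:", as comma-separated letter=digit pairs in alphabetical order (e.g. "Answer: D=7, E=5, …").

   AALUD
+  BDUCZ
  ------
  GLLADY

Step 1. [col 1: D + Z ≡ Y (mod 10)] D=7 is one option consistent with column 1 (D + Z ≡ Y (mod 10), carry-in 0) — take it, so D=7.
Step 2. [col 1: D + Z ≡ Y (mod 10)] column 1 (D + Z ≡ Y (mod 10), carry-in 0) doesn't pin Y yet; pick Y=9 and continue, so Y=9.
Step 3. [G] G is the leading digit of a 6-digit sum of two 5-digit numbers; the final carry is exactly 1, so G=1.
Step 4. [col 1: D + Z ≡ Y (mod 10)] column 1 reads D+Z+carry(0)=Y with D=7, Y=9; with digits 1,7,9 already taken and all letters distinct, the only value for Z is 2. So Z=2.
Step 5. [col 2: U + C ≡ D (mod 10)] U=3 is one option consistent with column 2 (U + C ≡ D (mod 10), carry-in 0) — take it. So U=3.
Step 6. [col 2: U + C ≡ D (mod 10)] from column 2 (U=3, D=7, carry-in 0, digits 1,2,3,7,9 already taken and all letters distinct): C must equal 4, so C=4.
Step 7. [col 3: L + U ≡ A (mod 10)] from column 3 (U=3, carry-in 0, digits 1,2,3,4,7,9 already taken and all letters distinct): L must equal 5 ⇒ L=5.
Step 8. [col 3: L + U ≡ A (mod 10)] column 3: given L=5, U=3, carry-in 0, and digits 1,2,3,4,5,7,9 already taken and all letters distinct, L+U≡A (mod 10) forces A=8. So A=8.
Step 9. [col 5: A + B ≡ L (mod 10)] column 5: given A=8, L=5, carry-in 1, and digits 1,2,3,4,5,7,8,9 already taken and all letters distinct, A+B≡L (mod 10) forces B=6, so B=6.

Answer: A=8, B=6, C=4, D=7, G=1, L=5, U=3, Y=9, Z=2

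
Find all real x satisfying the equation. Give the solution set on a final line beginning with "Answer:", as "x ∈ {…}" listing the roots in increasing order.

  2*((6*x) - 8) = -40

Step 1. [2*((6*x) - 8) = -40] 2·(inner) — divide through by 2. So div: (6*x) - 8 = -20.
Step 2. [(6*x) - 8 = -20] -8 is outermost — add 8 both sides, so sub: 6*x = -12.
Step 3. [6*x = -12] 6·(inner) — divide through by 6, so div: x = -2.

Answer: x ∈ {-2}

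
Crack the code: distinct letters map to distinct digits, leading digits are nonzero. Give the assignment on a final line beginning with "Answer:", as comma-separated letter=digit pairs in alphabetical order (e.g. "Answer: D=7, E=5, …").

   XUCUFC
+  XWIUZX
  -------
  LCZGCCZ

Step 1. [col 1: C + X ≡ Z (mod 10)] column 1 (C + X ≡ Z (mod 10), carry-in 0) doesn't pin Z yet; pick Z=7 and continue. So Z=7.
Step 2. [col 1: C + X ≡ Z (mod 10)] C=8 is one option consistent with column 1 (C + X ≡ Z (mod 10), carry-in 0) — take it, so C=8.
Step 3. [L] L is the leading digit of a 7-digit sum of two 6-digit numbers; the final carry is exactly 1. So L=1.
Step 4. [col 1: C + X ≡ Z (mod 10)] column 1: given C=8, Z=7, carry-in 0, and digits 1,7,8 already taken and all letters distinct, C+X≡Z (mod 10) forces X=9. So X=9.
Step 5. [col 2: F + Z ≡ C (mod 10)] in column 2 we have F+Z≡C with carry-in 1; given Z=7, C=8 and digits 1,7,8,9 already taken and all letters distinct, that pins F to 0 ⇒ F=0.
Step 6. [col 3: U + U ≡ C (mod 10)] column 3: given C=8, carry-in 0, and digits 0,1,7,8,9 already taken and all letters distinct, U+U≡C (mod 10) forces U=4 ⇒ U=4.
Step 7. [col 4: C + I ≡ G (mod 10)] column 4: given C=8, carry-in 0, and digits 0,1,4,7,8,9 already taken and all letters distinct, C+I≡G (mod 10) forces I=5, so I=5.
Step 8. [col 4: C + I ≡ G (mod 10)] column 4 reads C+I+carry(0)=G with C=8, I=5; with digits 0,1,4,5,7,8,9 already taken and all letters distinct, the only value for G is 3. So G=3.
Step 9. [col 5: U + W ≡ Z (mod 10)] from column 5 (U=4, Z=7, carry-in 1, digits 0,1,3,4,5,7,8,9 already taken and all letters distinct): W must equal 2 ⇒ W=2.

Answer: C=8, F=0, G=3, I=5, L=1, U=4, W=2, X=9, Z=7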